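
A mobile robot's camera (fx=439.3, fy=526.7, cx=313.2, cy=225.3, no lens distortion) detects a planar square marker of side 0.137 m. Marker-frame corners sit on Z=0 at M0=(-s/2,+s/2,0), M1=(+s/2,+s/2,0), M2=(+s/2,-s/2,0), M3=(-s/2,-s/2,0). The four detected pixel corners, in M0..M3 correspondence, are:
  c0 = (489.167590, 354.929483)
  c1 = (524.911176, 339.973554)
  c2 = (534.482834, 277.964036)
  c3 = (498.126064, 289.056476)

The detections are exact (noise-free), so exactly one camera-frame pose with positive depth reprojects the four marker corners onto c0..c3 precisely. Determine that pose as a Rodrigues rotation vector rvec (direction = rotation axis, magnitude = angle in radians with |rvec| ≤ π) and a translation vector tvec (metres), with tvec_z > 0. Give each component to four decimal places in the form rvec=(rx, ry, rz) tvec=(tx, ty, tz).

Intrinsics K: fx=439.3, fy=526.7, cx=313.2, cy=225.3
Marker side s = 0.137 m; corners in marker frame (Z=0):
  M0 = (-0.0685, +0.0685, 0)
  M1 = (+0.0685, +0.0685, 0)
  M2 = (+0.0685, -0.0685, 0)
  M3 = (-0.0685, -0.0685, 0)
Detected image corners:
  c0 = (489.167590, 354.929483) px
  c1 = (524.911176, 339.973554) px
  c2 = (534.482834, 277.964036) px
  c3 = (498.126064, 289.056476) px
Planar DLT: solve 8×8 A·h = b for H (H[2,2]=1):
  H  [+514.88993 +60.53357 +512.19998]
  H  [+59.93571 +545.31631 +315.81024]
  H  [+0.49209 +0.25062 +1.00000]
B = K⁻¹H; ‖b₁‖=0.962251, ‖b₂‖=0.962250; λ = 2/(‖b₁‖+‖b₂‖) = 1.039230, sign → tz>0 ⇒ λ=+1.039230
r₁ = λ·B[:,0] = (+0.85345,-0.10049,+0.51139); r₂ = λ·B[:,1] = (-0.04249,+0.96455,+0.26046)
r₃ = r₁×r₂ = (-0.51944,-0.24402,+0.81893); SVD([r₁ r₂ r₃]) → R = UVᵀ:
  R  [+0.85345 -0.04249 -0.51944]
  R  [-0.10049 +0.96455 -0.24402]
  R  [+0.51139 +0.26046 +0.81893]
t = (+0.47076, +0.17859, +1.03923) m
tr R = 2.636925; θ = arccos((tr R − 1)/2) = 0.612066 rad = 35.069°
axis k = ((R−Rᵀ)₃₂, (R−Rᵀ)₁₃, (R−Rᵀ)₂₁) / (2 sinθ) = (+0.439008, -0.897064, -0.050476)
rvec = θ·k = (+0.268702, -0.549063, -0.030894)

rvec=(0.2687, -0.5491, -0.0309) tvec=(0.4708, 0.1786, 1.0392)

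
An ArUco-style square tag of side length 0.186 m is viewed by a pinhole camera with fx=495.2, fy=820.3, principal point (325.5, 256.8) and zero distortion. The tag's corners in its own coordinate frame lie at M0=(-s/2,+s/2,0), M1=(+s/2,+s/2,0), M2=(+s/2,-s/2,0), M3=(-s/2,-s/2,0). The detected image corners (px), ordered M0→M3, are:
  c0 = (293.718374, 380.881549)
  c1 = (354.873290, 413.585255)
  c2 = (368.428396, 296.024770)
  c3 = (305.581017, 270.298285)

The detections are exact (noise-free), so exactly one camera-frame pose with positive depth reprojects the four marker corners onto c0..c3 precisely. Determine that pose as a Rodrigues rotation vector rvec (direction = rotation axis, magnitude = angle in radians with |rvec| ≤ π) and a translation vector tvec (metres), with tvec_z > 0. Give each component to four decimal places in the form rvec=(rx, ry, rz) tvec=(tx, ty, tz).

rvec=(0.0537, 0.4784, 0.1991) tvec=(0.0107, 0.1318, 1.2977)

Intrinsics K: fx=495.2, fy=820.3, cx=325.5, cy=256.8
Marker side s = 0.186 m; corners in marker frame (Z=0):
  M0 = (-0.0930, +0.0930, 0)
  M1 = (+0.0930, +0.0930, 0)
  M2 = (+0.0930, -0.0930, 0)
  M3 = (-0.0930, -0.0930, 0)
Detected image corners:
  c0 = (293.718374, 380.881549) px
  c1 = (354.873290, 413.585255) px
  c2 = (368.428396, 296.024770) px
  c3 = (305.581017, 270.298285) px
Planar DLT: solve 8×8 A·h = b for H (H[2,2]=1):
  H  [+218.19024 -43.25040 +329.60197]
  H  [+38.76066 +638.33174 +340.12442]
  H  [-0.34815 +0.07540 +1.00000]
B = K⁻¹H; ‖b₁‖=0.770581, ‖b₂‖=0.770581; λ = 2/(‖b₁‖+‖b₂‖) = 1.297723, sign → tz>0 ⇒ λ=+1.297723
r₁ = λ·B[:,0] = (+0.86877,+0.20276,-0.45181); r₂ = λ·B[:,1] = (-0.17766,+0.97922,+0.09784)
r₃ = r₁×r₂ = (+0.46226,-0.00474,+0.88673); SVD([r₁ r₂ r₃]) → R = UVᵀ:
  R  [+0.86877 -0.17766 +0.46226]
  R  [+0.20276 +0.97922 -0.00474]
  R  [-0.45181 +0.09784 +0.88673]
t = (+0.01075, +0.13182, +1.29772) m
tr R = 2.734718; θ = arccos((tr R − 1)/2) = 0.520925 rad = 29.847°
axis k = ((R−Rᵀ)₃₂, (R−Rᵀ)₁₃, (R−Rᵀ)₂₁) / (2 sinθ) = (+0.103057, +0.918320, +0.382187)
rvec = θ·k = (+0.053685, +0.478376, +0.199091)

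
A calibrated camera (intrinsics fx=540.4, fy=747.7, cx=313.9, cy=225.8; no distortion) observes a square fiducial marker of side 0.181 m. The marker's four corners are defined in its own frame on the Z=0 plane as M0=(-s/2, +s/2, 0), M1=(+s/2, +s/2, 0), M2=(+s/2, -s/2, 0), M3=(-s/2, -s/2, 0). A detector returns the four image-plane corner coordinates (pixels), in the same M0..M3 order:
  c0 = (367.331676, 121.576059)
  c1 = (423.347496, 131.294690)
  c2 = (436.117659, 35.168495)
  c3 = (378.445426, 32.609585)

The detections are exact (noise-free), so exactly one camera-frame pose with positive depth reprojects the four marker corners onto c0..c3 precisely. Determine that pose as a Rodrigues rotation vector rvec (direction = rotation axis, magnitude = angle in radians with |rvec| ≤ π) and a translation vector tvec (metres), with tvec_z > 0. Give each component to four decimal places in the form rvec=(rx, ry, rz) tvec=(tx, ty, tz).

rvec=(0.0424, 0.6970, 0.1925) tvec=(0.2341, -0.2853, 1.4667)

Intrinsics K: fx=540.4, fy=747.7, cx=313.9, cy=225.8
Marker side s = 0.181 m; corners in marker frame (Z=0):
  M0 = (-0.0905, +0.0905, 0)
  M1 = (+0.0905, +0.0905, 0)
  M2 = (+0.0905, -0.0905, 0)
  M3 = (-0.0905, -0.0905, 0)
Detected image corners:
  c0 = (367.331676, 121.576059) px
  c1 = (423.347496, 131.294690) px
  c2 = (436.117659, 35.168495) px
  c3 = (378.445426, 32.609585) px
Planar DLT: solve 8×8 A·h = b for H (H[2,2]=1):
  H  [+140.62757 -37.61891 +400.16122]
  H  [-0.59504 +516.16127 +80.33624]
  H  [-0.43208 +0.07022 +1.00000]
B = K⁻¹H; ‖b₁‖=0.681798, ‖b₂‖=0.681798; λ = 2/(‖b₁‖+‖b₂‖) = 1.466709, sign → tz>0 ⇒ λ=+1.466709
r₁ = λ·B[:,0] = (+0.74980,+0.19022,-0.63374); r₂ = λ·B[:,1] = (-0.16193,+0.98141,+0.10299)
r₃ = r₁×r₂ = (+0.64155,+0.02540,+0.76666); SVD([r₁ r₂ r₃]) → R = UVᵀ:
  R  [+0.74980 -0.16193 +0.64155]
  R  [+0.19022 +0.98141 +0.02540]
  R  [-0.63374 +0.10299 +0.76666]
t = (+0.23412, -0.28535, +1.46671) m
tr R = 2.497871; θ = arccos((tr R − 1)/2) = 0.724342 rad = 41.502°
axis k = ((R−Rᵀ)₃₂, (R−Rᵀ)₁₃, (R−Rᵀ)₂₁) / (2 sinθ) = (+0.058550, +0.962273, +0.265711)
rvec = θ·k = (+0.042410, +0.697015, +0.192466)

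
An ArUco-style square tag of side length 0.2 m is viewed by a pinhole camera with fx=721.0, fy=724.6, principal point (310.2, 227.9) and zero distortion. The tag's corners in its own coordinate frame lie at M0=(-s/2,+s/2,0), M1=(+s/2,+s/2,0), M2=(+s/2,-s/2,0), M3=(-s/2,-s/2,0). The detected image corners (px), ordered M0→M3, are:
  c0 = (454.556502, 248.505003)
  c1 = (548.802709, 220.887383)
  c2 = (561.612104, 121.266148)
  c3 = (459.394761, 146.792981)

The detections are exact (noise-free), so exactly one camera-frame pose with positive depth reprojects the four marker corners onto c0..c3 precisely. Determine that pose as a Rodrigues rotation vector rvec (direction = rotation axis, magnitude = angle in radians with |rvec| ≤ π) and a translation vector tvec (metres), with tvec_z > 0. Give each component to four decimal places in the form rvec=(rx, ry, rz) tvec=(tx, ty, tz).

Intrinsics K: fx=721.0, fy=724.6, cx=310.2, cy=227.9
Marker side s = 0.2 m; corners in marker frame (Z=0):
  M0 = (-0.1000, +0.1000, 0)
  M1 = (+0.1000, +0.1000, 0)
  M2 = (+0.1000, -0.1000, 0)
  M3 = (-0.1000, -0.1000, 0)
Detected image corners:
  c0 = (454.556502, 248.505003) px
  c1 = (548.802709, 220.887383) px
  c2 = (561.612104, 121.266148) px
  c3 = (459.394761, 146.792981) px
Planar DLT: solve 8×8 A·h = b for H (H[2,2]=1):
  H  [+599.66188 +170.60988 +506.96519]
  H  [-93.24842 +581.60018 +186.21568]
  H  [+0.21607 +0.42514 +1.00000]
B = K⁻¹H; ‖b₁‖=0.794421, ‖b₂‖=0.794421; λ = 2/(‖b₁‖+‖b₂‖) = 1.258779, sign → tz>0 ⇒ λ=+1.258779
r₁ = λ·B[:,0] = (+0.92992,-0.24753,+0.27198); r₂ = λ·B[:,1] = (+0.06762,+0.84204,+0.53516)
r₃ = r₁×r₂ = (-0.36149,-0.47926,+0.79977); SVD([r₁ r₂ r₃]) → R = UVᵀ:
  R  [+0.92992 +0.06762 -0.36149]
  R  [-0.24753 +0.84204 -0.47926]
  R  [+0.27198 +0.53516 +0.79977]
t = (+0.34353, -0.07241, +1.25878) m
tr R = 2.571733; θ = arccos((tr R − 1)/2) = 0.666700 rad = 38.199°
axis k = ((R−Rᵀ)₃₂, (R−Rᵀ)₁₃, (R−Rᵀ)₂₁) / (2 sinθ) = (+0.820201, -0.512190, -0.254817)
rvec = θ·k = (+0.546828, -0.341477, -0.169886)

rvec=(0.5468, -0.3415, -0.1699) tvec=(0.3435, -0.0724, 1.2588)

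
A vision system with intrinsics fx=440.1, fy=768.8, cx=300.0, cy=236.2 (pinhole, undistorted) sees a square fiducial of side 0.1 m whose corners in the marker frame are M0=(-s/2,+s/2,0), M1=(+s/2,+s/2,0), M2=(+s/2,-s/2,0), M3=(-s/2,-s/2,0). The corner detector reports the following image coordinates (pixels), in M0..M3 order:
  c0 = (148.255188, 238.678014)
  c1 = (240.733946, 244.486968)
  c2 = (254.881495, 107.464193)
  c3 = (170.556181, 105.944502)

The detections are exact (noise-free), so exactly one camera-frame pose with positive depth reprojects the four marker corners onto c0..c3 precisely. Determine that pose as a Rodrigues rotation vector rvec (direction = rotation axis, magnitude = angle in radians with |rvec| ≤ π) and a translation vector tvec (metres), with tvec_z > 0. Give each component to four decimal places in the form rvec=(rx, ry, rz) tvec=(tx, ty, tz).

Intrinsics K: fx=440.1, fy=768.8, cx=300.0, cy=236.2
Marker side s = 0.1 m; corners in marker frame (Z=0):
  M0 = (-0.0500, +0.0500, 0)
  M1 = (+0.0500, +0.0500, 0)
  M2 = (+0.0500, -0.0500, 0)
  M3 = (-0.0500, -0.0500, 0)
Detected image corners:
  c0 = (148.255188, 238.678014) px
  c1 = (240.733946, 244.486968) px
  c2 = (254.881495, 107.464193) px
  c3 = (170.556181, 105.944502) px
Planar DLT: solve 8×8 A·h = b for H (H[2,2]=1):
  H  [+822.70292 -382.85377 +203.41044]
  H  [-15.14191 +1177.39567 +170.80422]
  H  [-0.29132 -0.98237 +1.00000]
B = K⁻¹H; ‖b₁‖=2.089523, ‖b₂‖=2.089523; λ = 2/(‖b₁‖+‖b₂‖) = 0.478578, sign → tz>0 ⇒ λ=+0.478578
r₁ = λ·B[:,0] = (+0.98967,+0.03341,-0.13942); r₂ = λ·B[:,1] = (-0.09585,+0.87737,-0.47014)
r₃ = r₁×r₂ = (+0.10662,+0.47865,+0.87151); SVD([r₁ r₂ r₃]) → R = UVᵀ:
  R  [+0.98967 -0.09585 +0.10662]
  R  [+0.03341 +0.87737 +0.47865]
  R  [-0.13942 -0.47014 +0.87151]
t = (-0.10503, -0.04071, +0.47858) m
tr R = 2.738551; θ = arccos((tr R − 1)/2) = 0.517062 rad = 29.625°
axis k = ((R−Rᵀ)₃₂, (R−Rᵀ)₁₃, (R−Rᵀ)₂₁) / (2 sinθ) = (-0.959675, +0.248860, +0.130740)
rvec = θ·k = (-0.496211, +0.128676, +0.067601)

rvec=(-0.4962, 0.1287, 0.0676) tvec=(-0.1050, -0.0407, 0.4786)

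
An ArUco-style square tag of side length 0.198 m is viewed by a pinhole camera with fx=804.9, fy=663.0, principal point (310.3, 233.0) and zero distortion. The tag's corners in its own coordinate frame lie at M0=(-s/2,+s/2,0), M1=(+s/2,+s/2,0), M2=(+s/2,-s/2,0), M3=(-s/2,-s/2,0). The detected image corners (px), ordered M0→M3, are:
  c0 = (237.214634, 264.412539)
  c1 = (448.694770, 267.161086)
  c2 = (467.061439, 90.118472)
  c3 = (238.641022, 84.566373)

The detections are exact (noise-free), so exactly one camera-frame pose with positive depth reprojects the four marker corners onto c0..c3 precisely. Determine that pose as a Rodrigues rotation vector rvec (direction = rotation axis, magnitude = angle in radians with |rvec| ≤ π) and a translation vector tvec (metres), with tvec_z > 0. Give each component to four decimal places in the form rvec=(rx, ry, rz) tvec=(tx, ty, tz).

rvec=(0.2882, -0.0478, 0.0254) tvec=(0.0343, -0.0577, 0.7229)

Intrinsics K: fx=804.9, fy=663.0, cx=310.3, cy=233.0
Marker side s = 0.198 m; corners in marker frame (Z=0):
  M0 = (-0.0990, +0.0990, 0)
  M1 = (+0.0990, +0.0990, 0)
  M2 = (+0.0990, -0.0990, 0)
  M3 = (-0.0990, -0.0990, 0)
Detected image corners:
  c0 = (237.214634, 264.412539) px
  c1 = (448.694770, 267.161086) px
  c2 = (467.061439, 90.118472) px
  c3 = (238.641022, 84.566373) px
Planar DLT: solve 8×8 A·h = b for H (H[2,2]=1):
  H  [+1133.63184 +86.14787 +348.47548]
  H  [+33.08620 +970.42367 +180.04284]
  H  [+0.07023 +0.39214 +1.00000]
B = K⁻¹H; ‖b₁‖=1.383353, ‖b₂‖=1.383353; λ = 2/(‖b₁‖+‖b₂‖) = 0.722881, sign → tz>0 ⇒ λ=+0.722881
r₁ = λ·B[:,0] = (+0.99854,+0.01823,+0.05077); r₂ = λ·B[:,1] = (-0.03191,+0.95845,+0.28347)
r₃ = r₁×r₂ = (-0.04349,-0.28468,+0.95764); SVD([r₁ r₂ r₃]) → R = UVᵀ:
  R  [+0.99854 -0.03191 -0.04349]
  R  [+0.01823 +0.95845 -0.28468]
  R  [+0.05077 +0.28347 +0.95764]
t = (+0.03429, -0.05774, +0.72288) m
tr R = 2.914629; θ = arccos((tr R − 1)/2) = 0.293233 rad = 16.801°
axis k = ((R−Rᵀ)₃₂, (R−Rᵀ)₁₃, (R−Rᵀ)₂₁) / (2 sinθ) = (+0.982798, -0.163044, +0.086744)
rvec = θ·k = (+0.288189, -0.047810, +0.025436)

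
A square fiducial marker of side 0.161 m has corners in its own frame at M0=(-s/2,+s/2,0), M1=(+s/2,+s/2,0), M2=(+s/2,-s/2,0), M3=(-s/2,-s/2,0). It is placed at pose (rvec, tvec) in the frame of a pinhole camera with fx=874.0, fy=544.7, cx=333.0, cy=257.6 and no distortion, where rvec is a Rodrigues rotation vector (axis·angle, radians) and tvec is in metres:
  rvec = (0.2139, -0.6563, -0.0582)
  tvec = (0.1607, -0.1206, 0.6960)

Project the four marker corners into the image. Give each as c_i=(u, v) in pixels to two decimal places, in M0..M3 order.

Intrinsics K: fx=874.0, fy=544.7, cx=333.0, cy=257.6
Marker side s = 0.161 m; corners in marker frame (Z=0):
  M0 = (-0.0805, +0.0805, 0)
  M1 = (+0.0805, +0.0805, 0)
  M2 = (+0.0805, -0.0805, 0)
  M3 = (-0.0805, -0.0805, 0)
rvec = (0.2139, -0.6563, -0.0582), |rvec| = θ = 0.69273 rad = 39.690°
Rodrigues: sinθ=0.63864, 1−cosθ=0.23049; R = I + sinθ·[k]× + (1−cosθ)·[k]×²:
    [+0.79148 -0.01377 -0.61103]
    [-0.12108 +0.97640 -0.17885]
    [+0.59908 +0.21555 +0.77113]
t = (0.1607, -0.1206, 0.6960) m
M0: Pc = R·M0+t = (+0.09588, -0.03225, +0.66513); u = 874.0·(+0.09588)/0.66513 + 333.0 = 458.9857, v = 544.7·(-0.03225)/0.66513 + 257.6 = 231.1868
M1: Pc = R·M1+t = (+0.22331, -0.05175, +0.76158); u = 874.0·(+0.22331)/0.76158 + 333.0 = 589.2698, v = 544.7·(-0.05175)/0.76158 + 257.6 = 220.5889
M2: Pc = R·M2+t = (+0.22552, -0.20895, +0.72687); u = 874.0·(+0.22552)/0.72687 + 333.0 = 604.1711, v = 544.7·(-0.20895)/0.72687 + 257.6 = 101.0206
M3: Pc = R·M3+t = (+0.09809, -0.18945, +0.63042); u = 874.0·(+0.09809)/0.63042 + 333.0 = 468.9951, v = 544.7·(-0.18945)/0.63042 + 257.6 = 93.9086

c0=(458.99, 231.19) c1=(589.27, 220.59) c2=(604.17, 101.02) c3=(469.00, 93.91)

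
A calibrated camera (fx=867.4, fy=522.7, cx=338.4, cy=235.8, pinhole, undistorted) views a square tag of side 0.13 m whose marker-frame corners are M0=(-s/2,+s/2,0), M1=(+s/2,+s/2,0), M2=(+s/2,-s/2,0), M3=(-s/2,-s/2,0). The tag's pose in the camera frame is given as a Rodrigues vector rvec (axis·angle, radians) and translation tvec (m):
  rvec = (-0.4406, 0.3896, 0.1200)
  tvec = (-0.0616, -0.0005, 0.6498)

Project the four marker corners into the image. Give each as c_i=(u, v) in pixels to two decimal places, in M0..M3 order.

c0=(159.38, 280.84) c1=(317.26, 288.04) c2=(352.97, 189.95) c3=(203.97, 190.41)

Intrinsics K: fx=867.4, fy=522.7, cx=338.4, cy=235.8
Marker side s = 0.13 m; corners in marker frame (Z=0):
  M0 = (-0.0650, +0.0650, 0)
  M1 = (+0.0650, +0.0650, 0)
  M2 = (+0.0650, -0.0650, 0)
  M3 = (-0.0650, -0.0650, 0)
rvec = (-0.4406, 0.3896, 0.1200), |rvec| = θ = 0.60026 rad = 34.393°
Rodrigues: sinθ=0.56486, 1−cosθ=0.17481; R = I + sinθ·[k]× + (1−cosθ)·[k]×²:
    [+0.91937 -0.19620 +0.34097]
    [+0.02964 +0.89883 +0.43730]
    [-0.39227 -0.39193 +0.83217]
t = (-0.0616, -0.0005, 0.6498) m
M0: Pc = R·M0+t = (-0.13411, +0.05600, +0.64982); u = 867.4·(-0.13411)/0.64982 + 338.4 = 159.3831, v = 522.7·(+0.05600)/0.64982 + 235.8 = 280.8428
M1: Pc = R·M1+t = (-0.01459, +0.05985, +0.59883); u = 867.4·(-0.01459)/0.59883 + 338.4 = 317.2603, v = 522.7·(+0.05985)/0.59883 + 235.8 = 288.0419
M2: Pc = R·M2+t = (+0.01091, -0.05700, +0.64978); u = 867.4·(+0.01091)/0.64978 + 338.4 = 352.9672, v = 522.7·(-0.05700)/0.64978 + 235.8 = 189.9497
M3: Pc = R·M3+t = (-0.10861, -0.06085, +0.70077); u = 867.4·(-0.10861)/0.70077 + 338.4 = 203.9704, v = 522.7·(-0.06085)/0.70077 + 235.8 = 190.4122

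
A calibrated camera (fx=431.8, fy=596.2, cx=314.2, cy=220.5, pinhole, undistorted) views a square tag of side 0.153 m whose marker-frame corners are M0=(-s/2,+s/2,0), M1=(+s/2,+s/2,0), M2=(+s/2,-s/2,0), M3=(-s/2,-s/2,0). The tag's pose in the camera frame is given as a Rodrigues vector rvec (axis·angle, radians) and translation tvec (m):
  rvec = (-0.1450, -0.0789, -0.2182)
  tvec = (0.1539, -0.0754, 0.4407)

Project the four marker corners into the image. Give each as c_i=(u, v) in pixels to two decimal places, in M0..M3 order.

Intrinsics K: fx=431.8, fy=596.2, cx=314.2, cy=220.5
Marker side s = 0.153 m; corners in marker frame (Z=0):
  M0 = (-0.0765, +0.0765, 0)
  M1 = (+0.0765, +0.0765, 0)
  M2 = (+0.0765, -0.0765, 0)
  M3 = (-0.0765, -0.0765, 0)
rvec = (-0.1450, -0.0789, -0.2182), |rvec| = θ = 0.27361 rad = 15.677°
Rodrigues: sinθ=0.27021, 1−cosθ=0.03720; R = I + sinθ·[k]× + (1−cosθ)·[k]×²:
    [+0.97325 +0.22117 -0.06220]
    [-0.20980 +0.96590 +0.15175]
    [+0.09364 -0.13464 +0.98646]
t = (0.1539, -0.0754, 0.4407) m
M0: Pc = R·M0+t = (+0.09637, +0.01454, +0.42324); u = 431.8·(+0.09637)/0.42324 + 314.2 = 412.5160, v = 596.2·(+0.01454)/0.42324 + 220.5 = 240.9834
M1: Pc = R·M1+t = (+0.24527, -0.01756, +0.43756); u = 431.8·(+0.24527)/0.43756 + 314.2 = 556.2427, v = 596.2·(-0.01756)/0.43756 + 220.5 = 196.5752
M2: Pc = R·M2+t = (+0.21143, -0.16534, +0.45816); u = 431.8·(+0.21143)/0.45816 + 314.2 = 513.4675, v = 596.2·(-0.16534)/0.45816 + 220.5 = 5.3449
M3: Pc = R·M3+t = (+0.06253, -0.13324, +0.44384); u = 431.8·(+0.06253)/0.44384 + 314.2 = 375.0310, v = 596.2·(-0.13324)/0.44384 + 220.5 = 41.5190

c0=(412.52, 240.98) c1=(556.24, 196.58) c2=(513.47, 5.34) c3=(375.03, 41.52)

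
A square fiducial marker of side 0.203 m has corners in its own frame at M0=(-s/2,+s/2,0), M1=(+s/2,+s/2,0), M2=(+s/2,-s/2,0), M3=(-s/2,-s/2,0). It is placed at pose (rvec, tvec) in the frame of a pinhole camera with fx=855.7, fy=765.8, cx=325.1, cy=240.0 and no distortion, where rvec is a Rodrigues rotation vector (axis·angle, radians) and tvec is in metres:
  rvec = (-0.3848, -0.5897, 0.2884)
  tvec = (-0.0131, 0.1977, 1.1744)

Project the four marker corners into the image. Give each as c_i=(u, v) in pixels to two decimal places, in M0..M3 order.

Intrinsics K: fx=855.7, fy=765.8, cx=325.1, cy=240.0
Marker side s = 0.203 m; corners in marker frame (Z=0):
  M0 = (-0.1015, +0.1015, 0)
  M1 = (+0.1015, +0.1015, 0)
  M2 = (+0.1015, -0.1015, 0)
  M3 = (-0.1015, -0.1015, 0)
rvec = (-0.3848, -0.5897, 0.2884), |rvec| = θ = 0.76092 rad = 43.597°
Rodrigues: sinθ=0.68958, 1−cosθ=0.27579; R = I + sinθ·[k]× + (1−cosθ)·[k]×²:
    [+0.79474 -0.15328 -0.58728]
    [+0.36945 +0.88985 +0.26772]
    [+0.48156 -0.42974 +0.76382]
t = (-0.0131, 0.1977, 1.1744) m
M0: Pc = R·M0+t = (-0.10932, +0.25052, +1.08190); u = 855.7·(-0.10932)/1.08190 + 325.1 = 238.6339, v = 765.8·(+0.25052)/1.08190 + 240.0 = 417.3249
M1: Pc = R·M1+t = (+0.05201, +0.32552, +1.17966); u = 855.7·(+0.05201)/1.17966 + 325.1 = 362.8257, v = 765.8·(+0.32552)/1.17966 + 240.0 = 451.3174
M2: Pc = R·M2+t = (+0.08312, +0.14488, +1.26690); u = 855.7·(+0.08312)/1.26690 + 325.1 = 381.2440, v = 765.8·(+0.14488)/1.26690 + 240.0 = 327.5754
M3: Pc = R·M3+t = (-0.07821, +0.06988, +1.16914); u = 855.7·(-0.07821)/1.16914 + 325.1 = 267.8589, v = 765.8·(+0.06988)/1.16914 + 240.0 = 285.7727

c0=(238.63, 417.32) c1=(362.83, 451.32) c2=(381.24, 327.58) c3=(267.86, 285.77)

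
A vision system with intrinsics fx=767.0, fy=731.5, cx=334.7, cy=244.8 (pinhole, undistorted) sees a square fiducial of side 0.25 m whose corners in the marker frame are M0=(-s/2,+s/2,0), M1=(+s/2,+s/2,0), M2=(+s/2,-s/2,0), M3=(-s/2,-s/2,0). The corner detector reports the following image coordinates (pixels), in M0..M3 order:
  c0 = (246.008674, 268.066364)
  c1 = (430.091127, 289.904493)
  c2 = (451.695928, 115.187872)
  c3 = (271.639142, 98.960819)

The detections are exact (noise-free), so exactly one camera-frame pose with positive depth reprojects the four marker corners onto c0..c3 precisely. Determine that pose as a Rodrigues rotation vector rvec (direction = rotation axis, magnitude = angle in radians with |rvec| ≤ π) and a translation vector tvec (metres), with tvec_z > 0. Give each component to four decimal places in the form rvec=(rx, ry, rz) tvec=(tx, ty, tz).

Intrinsics K: fx=767.0, fy=731.5, cx=334.7, cy=244.8
Marker side s = 0.25 m; corners in marker frame (Z=0):
  M0 = (-0.1250, +0.1250, 0)
  M1 = (+0.1250, +0.1250, 0)
  M2 = (+0.1250, -0.1250, 0)
  M3 = (-0.1250, -0.1250, 0)
Detected image corners:
  c0 = (246.008674, 268.066364) px
  c1 = (430.091127, 289.904493) px
  c2 = (451.695928, 115.187872) px
  c3 = (271.639142, 98.960819) px
Planar DLT: solve 8×8 A·h = b for H (H[2,2]=1):
  H  [+686.52107 -130.93580 +348.65728]
  H  [+53.00323 +667.42421 +191.77207]
  H  [-0.11906 -0.10389 +1.00000]
B = K⁻¹H; ‖b₁‖=0.961064, ‖b₂‖=0.961064; λ = 2/(‖b₁‖+‖b₂‖) = 1.040513, sign → tz>0 ⇒ λ=+1.040513
r₁ = λ·B[:,0] = (+0.98539,+0.11685,-0.12388); r₂ = λ·B[:,1] = (-0.13046,+0.98554,-0.10809)
r₃ = r₁×r₂ = (+0.10946,+0.12268,+0.98639); SVD([r₁ r₂ r₃]) → R = UVᵀ:
  R  [+0.98539 -0.13046 +0.10946]
  R  [+0.11685 +0.98554 +0.12268]
  R  [-0.12388 -0.10809 +0.98639]
t = (+0.01893, -0.07543, +1.04051) m
tr R = 2.957329; θ = arccos((tr R − 1)/2) = 0.206939 rad = 11.857°
axis k = ((R−Rᵀ)₃₂, (R−Rᵀ)₁₃, (R−Rᵀ)₂₁) / (2 sinθ) = (-0.561584, +0.567828, +0.601826)
rvec = θ·k = (-0.116214, +0.117506, +0.124541)

rvec=(-0.1162, 0.1175, 0.1245) tvec=(0.0189, -0.0754, 1.0405)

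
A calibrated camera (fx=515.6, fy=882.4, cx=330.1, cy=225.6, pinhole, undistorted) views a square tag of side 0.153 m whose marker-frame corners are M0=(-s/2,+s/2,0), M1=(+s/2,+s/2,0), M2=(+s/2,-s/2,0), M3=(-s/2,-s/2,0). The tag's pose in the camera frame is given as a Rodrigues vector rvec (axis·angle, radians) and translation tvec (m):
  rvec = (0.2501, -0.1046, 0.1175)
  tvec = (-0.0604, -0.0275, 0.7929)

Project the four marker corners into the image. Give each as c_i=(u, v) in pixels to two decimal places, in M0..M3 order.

c0=(236.39, 267.65) c1=(333.44, 283.65) c2=(346.56, 120.60) c3=(245.16, 100.00)

Intrinsics K: fx=515.6, fy=882.4, cx=330.1, cy=225.6
Marker side s = 0.153 m; corners in marker frame (Z=0):
  M0 = (-0.0765, +0.0765, 0)
  M1 = (+0.0765, +0.0765, 0)
  M2 = (+0.0765, -0.0765, 0)
  M3 = (-0.0765, -0.0765, 0)
rvec = (0.2501, -0.1046, 0.1175), |rvec| = θ = 0.29546 rad = 16.929°
Rodrigues: sinθ=0.29118, 1−cosθ=0.04333; R = I + sinθ·[k]× + (1−cosθ)·[k]×²:
    [+0.98772 -0.12878 -0.08850]
    [+0.10281 +0.96210 -0.25258]
    [+0.11767 +0.24038 +0.96352]
t = (-0.0604, -0.0275, 0.7929) m
M0: Pc = R·M0+t = (-0.14581, +0.03824, +0.80229); u = 515.6·(-0.14581)/0.80229 + 330.1 = 236.3919, v = 882.4·(+0.03824)/0.80229 + 225.6 = 267.6534
M1: Pc = R·M1+t = (+0.00531, +0.05397, +0.82029); u = 515.6·(+0.00531)/0.82029 + 330.1 = 333.4366, v = 882.4·(+0.05397)/0.82029 + 225.6 = 283.6518
M2: Pc = R·M2+t = (+0.02501, -0.09324, +0.78351); u = 515.6·(+0.02501)/0.78351 + 330.1 = 346.5596, v = 882.4·(-0.09324)/0.78351 + 225.6 = 120.5974
M3: Pc = R·M3+t = (-0.12611, -0.10897, +0.76551); u = 515.6·(-0.12611)/0.76551 + 330.1 = 245.1612, v = 882.4·(-0.10897)/0.76551 + 225.6 = 99.9956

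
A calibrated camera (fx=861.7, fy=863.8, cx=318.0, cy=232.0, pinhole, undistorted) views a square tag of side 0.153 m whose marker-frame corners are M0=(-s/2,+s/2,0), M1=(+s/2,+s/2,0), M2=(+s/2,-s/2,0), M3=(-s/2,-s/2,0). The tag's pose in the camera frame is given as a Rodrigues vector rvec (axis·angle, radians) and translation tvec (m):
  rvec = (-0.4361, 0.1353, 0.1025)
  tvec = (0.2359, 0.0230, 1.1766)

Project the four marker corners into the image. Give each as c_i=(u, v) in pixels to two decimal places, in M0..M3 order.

Intrinsics K: fx=861.7, fy=863.8, cx=318.0, cy=232.0
Marker side s = 0.153 m; corners in marker frame (Z=0):
  M0 = (-0.0765, +0.0765, 0)
  M1 = (+0.0765, +0.0765, 0)
  M2 = (+0.0765, -0.0765, 0)
  M3 = (-0.0765, -0.0765, 0)
rvec = (-0.4361, 0.1353, 0.1025), |rvec| = θ = 0.46797 rad = 26.813°
Rodrigues: sinθ=0.45108, 1−cosθ=0.10751; R = I + sinθ·[k]× + (1−cosθ)·[k]×²:
    [+0.98585 -0.12777 +0.10847]
    [+0.06983 +0.90147 +0.42716]
    [-0.15236 -0.41355 +0.89764]
t = (0.2359, 0.0230, 1.1766) m
M0: Pc = R·M0+t = (+0.15071, +0.08662, +1.15662); u = 861.7·(+0.15071)/1.15662 + 318.0 = 430.2798, v = 863.8·(+0.08662)/1.15662 + 232.0 = 296.6910
M1: Pc = R·M1+t = (+0.30154, +0.09730, +1.13331); u = 861.7·(+0.30154)/1.13331 + 318.0 = 547.2759, v = 863.8·(+0.09730)/1.13331 + 232.0 = 306.1651
M2: Pc = R·M2+t = (+0.32109, -0.04062, +1.19658); u = 861.7·(+0.32109)/1.19658 + 318.0 = 549.2297, v = 863.8·(-0.04062)/1.19658 + 232.0 = 202.6764
M3: Pc = R·M3+t = (+0.17026, -0.05130, +1.21989); u = 861.7·(+0.17026)/1.21989 + 318.0 = 438.2646, v = 863.8·(-0.05130)/1.21989 + 232.0 = 195.6713

c0=(430.28, 296.69) c1=(547.28, 306.17) c2=(549.23, 202.68) c3=(438.26, 195.67)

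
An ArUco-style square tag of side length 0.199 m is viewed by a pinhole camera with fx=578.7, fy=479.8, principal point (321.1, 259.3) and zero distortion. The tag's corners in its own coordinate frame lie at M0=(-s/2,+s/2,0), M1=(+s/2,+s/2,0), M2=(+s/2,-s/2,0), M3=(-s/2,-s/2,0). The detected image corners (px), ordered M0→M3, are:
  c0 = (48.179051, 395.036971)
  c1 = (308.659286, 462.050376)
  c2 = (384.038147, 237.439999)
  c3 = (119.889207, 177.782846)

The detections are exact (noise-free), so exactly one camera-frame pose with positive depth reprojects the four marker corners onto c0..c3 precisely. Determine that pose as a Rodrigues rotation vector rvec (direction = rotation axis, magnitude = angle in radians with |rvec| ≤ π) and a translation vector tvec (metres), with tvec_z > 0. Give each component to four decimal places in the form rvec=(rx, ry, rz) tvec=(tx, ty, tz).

Intrinsics K: fx=578.7, fy=479.8, cx=321.1, cy=259.3
Marker side s = 0.199 m; corners in marker frame (Z=0):
  M0 = (-0.0995, +0.0995, 0)
  M1 = (+0.0995, +0.0995, 0)
  M2 = (+0.0995, -0.0995, 0)
  M3 = (-0.0995, -0.0995, 0)
Detected image corners:
  c0 = (48.179051, 395.036971) px
  c1 = (308.659286, 462.050376) px
  c2 = (384.038147, 237.439999) px
  c3 = (119.889207, 177.782846) px
Planar DLT: solve 8×8 A·h = b for H (H[2,2]=1):
  H  [+1280.80393 -364.75632 +212.84782]
  H  [+263.11475 +1116.77371 +317.76856]
  H  [-0.17352 +0.02163 +1.00000]
B = K⁻¹H; ‖b₁‖=2.403409, ‖b₂‖=2.403409; λ = 2/(‖b₁‖+‖b₂‖) = 0.416076, sign → tz>0 ⇒ λ=+0.416076
r₁ = λ·B[:,0] = (+0.96094,+0.26719,-0.07220); r₂ = λ·B[:,1] = (-0.26725,+0.96359,+0.00900)
r₃ = r₁×r₂ = (+0.07197,+0.01065,+0.99735); SVD([r₁ r₂ r₃]) → R = UVᵀ:
  R  [+0.96094 -0.26725 +0.07197]
  R  [+0.26719 +0.96359 +0.01065]
  R  [-0.07220 +0.00900 +0.99735]
t = (-0.07783, +0.05070, +0.41608) m
tr R = 2.921872; θ = arccos((tr R − 1)/2) = 0.280432 rad = 16.068°
axis k = ((R−Rᵀ)₃₂, (R−Rᵀ)₁₃, (R−Rᵀ)₂₁) / (2 sinθ) = (-0.002973, +0.260451, +0.965482)
rvec = θ·k = (-0.000834, +0.073039, +0.270752)

rvec=(-0.0008, 0.0730, 0.2708) tvec=(-0.0778, 0.0507, 0.4161)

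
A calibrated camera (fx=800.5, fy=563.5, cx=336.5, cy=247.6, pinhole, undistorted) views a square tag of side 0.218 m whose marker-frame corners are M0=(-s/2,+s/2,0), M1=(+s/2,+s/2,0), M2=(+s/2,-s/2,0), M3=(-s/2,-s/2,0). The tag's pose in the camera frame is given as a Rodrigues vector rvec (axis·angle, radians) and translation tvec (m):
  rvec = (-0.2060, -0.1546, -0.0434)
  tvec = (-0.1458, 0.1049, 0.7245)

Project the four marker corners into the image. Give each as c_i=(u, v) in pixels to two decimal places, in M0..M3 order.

Intrinsics K: fx=800.5, fy=563.5, cx=336.5, cy=247.6
Marker side s = 0.218 m; corners in marker frame (Z=0):
  M0 = (-0.1090, +0.1090, 0)
  M1 = (+0.1090, +0.1090, 0)
  M2 = (+0.1090, -0.1090, 0)
  M3 = (-0.1090, -0.1090, 0)
rvec = (-0.2060, -0.1546, -0.0434), |rvec| = θ = 0.26119 rad = 14.965°
Rodrigues: sinθ=0.25823, 1−cosθ=0.03392; R = I + sinθ·[k]× + (1−cosθ)·[k]×²:
    [+0.98718 +0.05874 -0.14840]
    [-0.02707 +0.97797 +0.20700]
    [+0.15729 -0.20033 +0.96702]
t = (-0.1458, 0.1049, 0.7245) m
M0: Pc = R·M0+t = (-0.24700, +0.21445, +0.68552); u = 800.5·(-0.24700)/0.68552 + 336.5 = 48.0713, v = 563.5·(+0.21445)/0.68552 + 247.6 = 423.8785
M1: Pc = R·M1+t = (-0.03179, +0.20855, +0.71981); u = 800.5·(-0.03179)/0.71981 + 336.5 = 301.1414, v = 563.5·(+0.20855)/0.71981 + 247.6 = 410.8604
M2: Pc = R·M2+t = (-0.04460, -0.00465, +0.76348); u = 800.5·(-0.04460)/0.76348 + 336.5 = 289.7373, v = 563.5·(-0.00465)/0.76348 + 247.6 = 244.1684
M3: Pc = R·M3+t = (-0.25981, +0.00125, +0.72919); u = 800.5·(-0.25981)/0.72919 + 336.5 = 51.2876, v = 563.5·(+0.00125)/0.72919 + 247.6 = 248.5682

c0=(48.07, 423.88) c1=(301.14, 410.86) c2=(289.74, 244.17) c3=(51.29, 248.57)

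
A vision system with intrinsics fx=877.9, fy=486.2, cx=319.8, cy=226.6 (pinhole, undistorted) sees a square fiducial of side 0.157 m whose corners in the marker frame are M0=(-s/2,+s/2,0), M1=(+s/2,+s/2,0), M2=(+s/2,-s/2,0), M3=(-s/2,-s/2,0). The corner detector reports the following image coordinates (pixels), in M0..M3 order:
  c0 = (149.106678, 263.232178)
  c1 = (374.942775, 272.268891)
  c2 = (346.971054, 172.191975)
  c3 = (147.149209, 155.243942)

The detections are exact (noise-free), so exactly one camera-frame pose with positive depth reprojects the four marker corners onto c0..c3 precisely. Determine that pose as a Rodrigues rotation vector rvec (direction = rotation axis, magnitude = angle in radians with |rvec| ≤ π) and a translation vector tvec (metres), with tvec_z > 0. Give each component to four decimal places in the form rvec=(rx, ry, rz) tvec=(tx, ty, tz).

Intrinsics K: fx=877.9, fy=486.2, cx=319.8, cy=226.6
Marker side s = 0.157 m; corners in marker frame (Z=0):
  M0 = (-0.0785, +0.0785, 0)
  M1 = (+0.0785, +0.0785, 0)
  M2 = (+0.0785, -0.0785, 0)
  M3 = (-0.0785, -0.0785, 0)
Detected image corners:
  c0 = (149.106678, 263.232178) px
  c1 = (374.942775, 272.268891) px
  c2 = (346.971054, 172.191975) px
  c3 = (147.149209, 155.243942) px
Planar DLT: solve 8×8 A·h = b for H (H[2,2]=1):
  H  [+1499.62108 -109.54108 +258.96240]
  H  [+210.95862 +484.60921 +212.68601]
  H  [+0.58676 -0.81980 +1.00000]
B = K⁻¹H; ‖b₁‖=1.613504, ‖b₂‖=1.613504; λ = 2/(‖b₁‖+‖b₂‖) = 0.619769, sign → tz>0 ⇒ λ=+0.619769
r₁ = λ·B[:,0] = (+0.92621,+0.09943,+0.36365); r₂ = λ·B[:,1] = (+0.10775,+0.85454,-0.50808)
r₃ = r₁×r₂ = (-0.36127,+0.50978,+0.78077); SVD([r₁ r₂ r₃]) → R = UVᵀ:
  R  [+0.92621 +0.10775 -0.36127]
  R  [+0.09943 +0.85454 +0.50978]
  R  [+0.36365 -0.50808 +0.78077]
t = (-0.04295, -0.01774, +0.61977) m
tr R = 2.561527; θ = arccos((tr R − 1)/2) = 0.674909 rad = 38.669°
axis k = ((R−Rᵀ)₃₂, (R−Rᵀ)₁₃, (R−Rᵀ)₂₁) / (2 sinθ) = (-0.814516, -0.580102, -0.006661)
rvec = θ·k = (-0.549725, -0.391517, -0.004495)

rvec=(-0.5497, -0.3915, -0.0045) tvec=(-0.0429, -0.0177, 0.6198)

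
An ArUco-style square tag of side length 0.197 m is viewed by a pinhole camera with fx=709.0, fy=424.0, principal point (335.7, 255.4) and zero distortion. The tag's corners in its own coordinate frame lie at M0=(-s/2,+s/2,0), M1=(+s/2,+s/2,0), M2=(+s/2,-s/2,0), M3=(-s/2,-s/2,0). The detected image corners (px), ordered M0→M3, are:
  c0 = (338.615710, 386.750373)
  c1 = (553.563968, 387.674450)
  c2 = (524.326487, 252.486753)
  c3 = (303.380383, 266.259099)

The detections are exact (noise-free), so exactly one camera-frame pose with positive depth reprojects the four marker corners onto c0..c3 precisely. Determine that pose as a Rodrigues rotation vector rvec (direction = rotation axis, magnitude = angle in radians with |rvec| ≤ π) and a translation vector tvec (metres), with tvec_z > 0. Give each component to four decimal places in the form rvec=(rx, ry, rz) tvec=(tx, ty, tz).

Intrinsics K: fx=709.0, fy=424.0, cx=335.7, cy=255.4
Marker side s = 0.197 m; corners in marker frame (Z=0):
  M0 = (-0.0985, +0.0985, 0)
  M1 = (+0.0985, +0.0985, 0)
  M2 = (+0.0985, -0.0985, 0)
  M3 = (-0.0985, -0.0985, 0)
Detected image corners:
  c0 = (338.615710, 386.750373) px
  c1 = (553.563968, 387.674450) px
  c2 = (524.326487, 252.486753) px
  c3 = (303.380383, 266.259099) px
Planar DLT: solve 8×8 A·h = b for H (H[2,2]=1):
  H  [+859.93043 +260.95430 +424.18502]
  H  [-216.79941 +719.35609 +324.88619]
  H  [-0.57228 +0.22434 +1.00000]
B = K⁻¹H; ‖b₁‖=1.599078, ‖b₂‖=1.599078; λ = 2/(‖b₁‖+‖b₂‖) = 0.625360, sign → tz>0 ⇒ λ=+0.625360
r₁ = λ·B[:,0] = (+0.92794,-0.10419,-0.35788); r₂ = λ·B[:,1] = (+0.16374,+0.97648,+0.14029)
r₃ = r₁×r₂ = (+0.33485,-0.18878,+0.92317); SVD([r₁ r₂ r₃]) → R = UVᵀ:
  R  [+0.92794 +0.16374 +0.33485]
  R  [-0.10419 +0.97648 -0.18878]
  R  [-0.35788 +0.14029 +0.92317]
t = (+0.07805, +0.10249, +0.62536) m
tr R = 2.827581; θ = arccos((tr R − 1)/2) = 0.418276 rad = 23.965°
axis k = ((R−Rᵀ)₃₂, (R−Rᵀ)₁₃, (R−Rᵀ)₂₁) / (2 sinθ) = (+0.405081, +0.852721, -0.329812)
rvec = θ·k = (+0.169436, +0.356673, -0.137952)

rvec=(0.1694, 0.3567, -0.1380) tvec=(0.0780, 0.1025, 0.6254)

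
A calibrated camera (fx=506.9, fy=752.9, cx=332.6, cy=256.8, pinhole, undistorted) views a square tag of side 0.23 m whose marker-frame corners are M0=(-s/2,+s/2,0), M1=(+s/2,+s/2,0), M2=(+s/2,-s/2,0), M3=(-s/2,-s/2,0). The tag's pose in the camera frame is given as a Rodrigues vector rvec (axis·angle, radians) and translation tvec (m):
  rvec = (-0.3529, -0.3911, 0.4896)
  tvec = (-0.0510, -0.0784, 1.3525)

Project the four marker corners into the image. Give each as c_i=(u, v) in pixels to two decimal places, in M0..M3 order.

Intrinsics K: fx=506.9, fy=752.9, cx=332.6, cy=256.8
Marker side s = 0.23 m; corners in marker frame (Z=0):
  M0 = (-0.1150, +0.1150, 0)
  M1 = (+0.1150, +0.1150, 0)
  M2 = (+0.1150, -0.1150, 0)
  M3 = (-0.1150, -0.1150, 0)
rvec = (-0.3529, -0.3911, 0.4896), |rvec| = θ = 0.71917 rad = 41.205°
Rodrigues: sinθ=0.65876, 1−cosθ=0.24765; R = I + sinθ·[k]× + (1−cosθ)·[k]×²:
    [+0.81198 -0.38239 -0.44098]
    [+0.51456 +0.82559 +0.23157]
    [+0.27552 -0.41494 +0.86713]
t = (-0.0510, -0.0784, 1.3525) m
M0: Pc = R·M0+t = (-0.18835, -0.04263, +1.27310); u = 506.9·(-0.18835)/1.27310 + 332.6 = 257.6049, v = 752.9·(-0.04263)/1.27310 + 256.8 = 231.5882
M1: Pc = R·M1+t = (-0.00160, +0.07572, +1.33647); u = 506.9·(-0.00160)/1.33647 + 332.6 = 331.9945, v = 752.9·(+0.07572)/1.33647 + 256.8 = 299.4556
M2: Pc = R·M2+t = (+0.08635, -0.11417, +1.43190); u = 506.9·(+0.08635)/1.43190 + 332.6 = 363.1693, v = 752.9·(-0.11417)/1.43190 + 256.8 = 196.7697
M3: Pc = R·M3+t = (-0.10040, -0.23252, +1.36853); u = 506.9·(-0.10040)/1.36853 + 332.6 = 295.4109, v = 752.9·(-0.23252)/1.36853 + 256.8 = 128.8803

c0=(257.60, 231.59) c1=(331.99, 299.46) c2=(363.17, 196.77) c3=(295.41, 128.88)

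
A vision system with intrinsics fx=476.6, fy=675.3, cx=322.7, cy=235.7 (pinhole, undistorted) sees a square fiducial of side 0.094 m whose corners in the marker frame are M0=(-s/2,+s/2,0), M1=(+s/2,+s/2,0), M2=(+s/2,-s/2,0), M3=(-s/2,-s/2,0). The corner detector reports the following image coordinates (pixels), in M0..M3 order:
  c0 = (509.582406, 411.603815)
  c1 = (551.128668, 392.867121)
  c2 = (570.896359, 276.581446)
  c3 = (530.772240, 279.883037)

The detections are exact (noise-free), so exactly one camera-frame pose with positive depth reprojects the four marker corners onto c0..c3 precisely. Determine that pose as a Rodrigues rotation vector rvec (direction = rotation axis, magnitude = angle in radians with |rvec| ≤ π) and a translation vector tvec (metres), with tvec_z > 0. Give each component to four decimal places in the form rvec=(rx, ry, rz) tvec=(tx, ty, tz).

Intrinsics K: fx=476.6, fy=675.3, cx=322.7, cy=235.7
Marker side s = 0.094 m; corners in marker frame (Z=0):
  M0 = (-0.0470, +0.0470, 0)
  M1 = (+0.0470, +0.0470, 0)
  M2 = (+0.0470, -0.0470, 0)
  M3 = (-0.0470, -0.0470, 0)
Detected image corners:
  c0 = (509.582406, 411.603815) px
  c1 = (551.128668, 392.867121) px
  c2 = (570.896359, 276.581446) px
  c3 = (530.772240, 279.883037) px
Planar DLT: solve 8×8 A·h = b for H (H[2,2]=1):
  H  [+1165.13487 -51.26695 +541.74397]
  H  [+341.41207 +1418.51379 +340.77931]
  H  [+1.35149 +0.30728 +1.00000]
B = K⁻¹H; ‖b₁‖=2.041411, ‖b₂‖=2.041411; λ = 2/(‖b₁‖+‖b₂‖) = 0.489857, sign → tz>0 ⇒ λ=+0.489857
r₁ = λ·B[:,0] = (+0.74929,+0.01659,+0.66204); r₂ = λ·B[:,1] = (-0.15461,+0.97644,+0.15052)
r₃ = r₁×r₂ = (-0.64394,-0.21514,+0.73420); SVD([r₁ r₂ r₃]) → R = UVᵀ:
  R  [+0.74929 -0.15461 -0.64394]
  R  [+0.01659 +0.97644 -0.21514]
  R  [+0.66204 +0.15052 +0.73420]
t = (+0.22514, +0.07622, +0.48986) m
tr R = 2.459930; θ = arccos((tr R − 1)/2) = 0.752526 rad = 43.117°
axis k = ((R−Rᵀ)₃₂, (R−Rᵀ)₁₃, (R−Rᵀ)₂₁) / (2 sinθ) = (+0.267498, -0.955385, +0.125238)
rvec = θ·k = (+0.201299, -0.718952, +0.094244)

rvec=(0.2013, -0.7190, 0.0942) tvec=(0.2251, 0.0762, 0.4899)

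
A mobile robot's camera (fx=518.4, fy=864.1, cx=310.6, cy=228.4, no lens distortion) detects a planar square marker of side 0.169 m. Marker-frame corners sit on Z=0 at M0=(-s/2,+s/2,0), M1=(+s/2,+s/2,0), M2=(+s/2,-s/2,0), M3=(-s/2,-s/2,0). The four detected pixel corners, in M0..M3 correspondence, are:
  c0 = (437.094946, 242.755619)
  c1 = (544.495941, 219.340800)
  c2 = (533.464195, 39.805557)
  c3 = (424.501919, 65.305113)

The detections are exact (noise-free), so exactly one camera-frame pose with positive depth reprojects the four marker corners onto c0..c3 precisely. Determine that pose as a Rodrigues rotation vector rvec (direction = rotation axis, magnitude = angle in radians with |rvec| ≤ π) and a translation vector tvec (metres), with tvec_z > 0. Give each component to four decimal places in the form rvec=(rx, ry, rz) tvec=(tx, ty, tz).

Intrinsics K: fx=518.4, fy=864.1, cx=310.6, cy=228.4
Marker side s = 0.169 m; corners in marker frame (Z=0):
  M0 = (-0.0845, +0.0845, 0)
  M1 = (+0.0845, +0.0845, 0)
  M2 = (+0.0845, -0.0845, 0)
  M3 = (-0.0845, -0.0845, 0)
Detected image corners:
  c0 = (437.094946, 242.755619) px
  c1 = (544.495941, 219.340800) px
  c2 = (533.464195, 39.805557) px
  c3 = (424.501919, 65.305113) px
Planar DLT: solve 8×8 A·h = b for H (H[2,2]=1):
  H  [+612.66544 +114.32052 +484.67642]
  H  [-152.69011 +1069.12656 +142.55080]
  H  [-0.05656 +0.09157 +1.00000]
B = K⁻¹H; ‖b₁‖=1.227746, ‖b₂‖=1.227746; λ = 2/(‖b₁‖+‖b₂‖) = 0.814501, sign → tz>0 ⇒ λ=+0.814501
r₁ = λ·B[:,0] = (+0.99021,-0.13175,-0.04607); r₂ = λ·B[:,1] = (+0.13493,+0.98804,+0.07459)
r₃ = r₁×r₂ = (+0.03569,-0.08007,+0.99615); SVD([r₁ r₂ r₃]) → R = UVᵀ:
  R  [+0.99021 +0.13493 +0.03569]
  R  [-0.13175 +0.98804 -0.08007]
  R  [-0.04607 +0.07459 +0.99615]
t = (+0.27351, -0.08092, +0.81450) m
tr R = 2.974406; θ = arccos((tr R − 1)/2) = 0.160153 rad = 9.176°
axis k = ((R−Rᵀ)₃₂, (R−Rᵀ)₁₃, (R−Rᵀ)₂₁) / (2 sinθ) = (+0.484916, +0.256363, -0.836143)
rvec = θ·k = (+0.077661, +0.041057, -0.133911)

rvec=(0.0777, 0.0411, -0.1339) tvec=(0.2735, -0.0809, 0.8145)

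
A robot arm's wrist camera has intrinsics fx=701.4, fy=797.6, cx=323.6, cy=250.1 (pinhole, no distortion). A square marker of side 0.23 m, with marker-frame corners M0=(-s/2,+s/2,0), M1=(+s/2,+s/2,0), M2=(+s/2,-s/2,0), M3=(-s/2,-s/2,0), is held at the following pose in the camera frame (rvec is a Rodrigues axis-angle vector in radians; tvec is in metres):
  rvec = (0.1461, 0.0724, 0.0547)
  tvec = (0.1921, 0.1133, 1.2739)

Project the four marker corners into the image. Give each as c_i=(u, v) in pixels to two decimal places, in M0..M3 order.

Intrinsics K: fx=701.4, fy=797.6, cx=323.6, cy=250.1
Marker side s = 0.23 m; corners in marker frame (Z=0):
  M0 = (-0.1150, +0.1150, 0)
  M1 = (+0.1150, +0.1150, 0)
  M2 = (+0.1150, -0.1150, 0)
  M3 = (-0.1150, -0.1150, 0)
rvec = (0.1461, 0.0724, 0.0547), |rvec| = θ = 0.17199 rad = 9.854°
Rodrigues: sinθ=0.17114, 1−cosθ=0.01475; R = I + sinθ·[k]× + (1−cosθ)·[k]×²:
    [+0.99589 -0.04915 +0.07603]
    [+0.05971 +0.98786 -0.14341]
    [-0.06806 +0.14736 +0.98674]
t = (0.1921, 0.1133, 1.2739) m
M0: Pc = R·M0+t = (+0.07192, +0.22004, +1.29867); u = 701.4·(+0.07192)/1.29867 + 323.6 = 362.4430, v = 797.6·(+0.22004)/1.29867 + 250.1 = 385.2396
M1: Pc = R·M1+t = (+0.30097, +0.23377, +1.28302); u = 701.4·(+0.30097)/1.28302 + 323.6 = 488.1367, v = 797.6·(+0.23377)/1.28302 + 250.1 = 395.4253
M2: Pc = R·M2+t = (+0.31228, +0.00656, +1.24913); u = 701.4·(+0.31228)/1.24913 + 323.6 = 498.9493, v = 797.6·(+0.00656)/1.24913 + 250.1 = 254.2901
M3: Pc = R·M3+t = (+0.08323, -0.00717, +1.26478); u = 701.4·(+0.08323)/1.26478 + 323.6 = 369.7535, v = 797.6·(-0.00717)/1.26478 + 250.1 = 245.5782

c0=(362.44, 385.24) c1=(488.14, 395.43) c2=(498.95, 254.29) c3=(369.75, 245.58)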